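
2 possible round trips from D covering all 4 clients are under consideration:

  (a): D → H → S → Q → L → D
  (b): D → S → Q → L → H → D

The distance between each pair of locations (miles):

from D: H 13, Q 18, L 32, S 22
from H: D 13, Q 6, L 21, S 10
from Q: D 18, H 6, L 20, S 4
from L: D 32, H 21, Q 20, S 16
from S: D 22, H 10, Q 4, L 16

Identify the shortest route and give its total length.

Shortest is (a), total 79 miles.

(a): 13 + 10 + 4 + 20 + 32 = 79
(b): 22 + 4 + 20 + 21 + 13 = 80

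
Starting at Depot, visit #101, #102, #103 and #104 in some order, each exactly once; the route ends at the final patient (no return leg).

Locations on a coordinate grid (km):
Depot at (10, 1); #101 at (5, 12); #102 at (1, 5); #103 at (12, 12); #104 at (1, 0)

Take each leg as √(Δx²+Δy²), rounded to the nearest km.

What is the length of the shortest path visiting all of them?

There are 4! = 24 possible orderings.
Depot → #101 → #102 → #103 → #104: 12+8+13+16 = 49
Depot → #101 → #102 → #104 → #103: 12+8+5+16 = 41
Depot → #101 → #103 → #102 → #104: 12+7+13+5 = 37
Depot → #101 → #103 → #104 → #102: 12+7+16+5 = 40
Depot → #101 → #104 → #102 → #103: 12+13+5+13 = 43
Depot → #101 → #104 → #103 → #102: 12+13+16+13 = 54
Depot → #102 → #101 → #103 → #104: 10+8+7+16 = 41
Depot → #102 → #101 → #104 → #103: 10+8+13+16 = 47
Depot → #102 → #103 → #101 → #104: 10+13+7+13 = 43
Depot → #102 → #103 → #104 → #101: 10+13+16+13 = 52
Depot → #102 → #104 → #101 → #103: 10+5+13+7 = 35
Depot → #102 → #104 → #103 → #101: 10+5+16+7 = 38
Depot → #103 → #101 → #102 → #104: 11+7+8+5 = 31
Depot → #103 → #101 → #104 → #102: 11+7+13+5 = 36
… (10 more)
Depot → #104 → #102 → #101 → #103: 9+5+8+7 = 29  ← best
The minimum is 29.
One shortest path: Depot → #104 → #102 → #101 → #103.

Shortest open route: 29 km.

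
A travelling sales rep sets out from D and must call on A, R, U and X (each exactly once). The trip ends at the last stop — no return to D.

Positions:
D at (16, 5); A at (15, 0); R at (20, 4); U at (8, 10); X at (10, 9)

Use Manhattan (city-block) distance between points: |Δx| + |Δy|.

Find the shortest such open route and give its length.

31 — the minimum one-way total.

There are 4! = 24 possible orderings.
D - A - R - U - X: 6+9+18+3 = 36
D - A - R - X - U: 6+9+15+3 = 33
D - A - U - R - X: 6+17+18+15 = 56
D - A - U - X - R: 6+17+3+15 = 41
D - A - X - R - U: 6+14+15+18 = 53
D - A - X - U - R: 6+14+3+18 = 41
D - R - A - U - X: 5+9+17+3 = 34
D - R - A - X - U: 5+9+14+3 = 31
D - R - U - A - X: 5+18+17+14 = 54
D - R - U - X - A: 5+18+3+14 = 40
D - R - X - A - U: 5+15+14+17 = 51
D - R - X - U - A: 5+15+3+17 = 40
D - U - A - R - X: 13+17+9+15 = 54
D - U - A - X - R: 13+17+14+15 = 59
… (10 more)
The minimum is 31.
One shortest path: D → R → A → X → U.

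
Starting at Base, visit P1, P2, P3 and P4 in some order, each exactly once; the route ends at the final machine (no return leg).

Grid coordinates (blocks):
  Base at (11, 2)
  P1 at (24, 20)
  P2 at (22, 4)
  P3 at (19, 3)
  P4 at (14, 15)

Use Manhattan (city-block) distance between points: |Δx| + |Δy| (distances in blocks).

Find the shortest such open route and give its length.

There are 4! = 24 possible orderings.
Base→P1→P2→P3→P4: 31+18+4+17 = 70
Base→P1→P2→P4→P3: 31+18+19+17 = 85
Base→P1→P3→P2→P4: 31+22+4+19 = 76
Base→P1→P3→P4→P2: 31+22+17+19 = 89
Base→P1→P4→P2→P3: 31+15+19+4 = 69
Base→P1→P4→P3→P2: 31+15+17+4 = 67
Base→P2→P1→P3→P4: 13+18+22+17 = 70
Base→P2→P1→P4→P3: 13+18+15+17 = 63
Base→P2→P3→P1→P4: 13+4+22+15 = 54
Base→P2→P3→P4→P1: 13+4+17+15 = 49
Base→P2→P4→P1→P3: 13+19+15+22 = 69
Base→P2→P4→P3→P1: 13+19+17+22 = 71
Base→P3→P1→P2→P4: 9+22+18+19 = 68
Base→P3→P1→P4→P2: 9+22+15+19 = 65
… (10 more)
Base→P3→P2→P1→P4: 9+4+18+15 = 46  ← best
The minimum is 46.
One shortest path: Base → P3 → P2 → P1 → P4.

Shortest open route: 46 blocks.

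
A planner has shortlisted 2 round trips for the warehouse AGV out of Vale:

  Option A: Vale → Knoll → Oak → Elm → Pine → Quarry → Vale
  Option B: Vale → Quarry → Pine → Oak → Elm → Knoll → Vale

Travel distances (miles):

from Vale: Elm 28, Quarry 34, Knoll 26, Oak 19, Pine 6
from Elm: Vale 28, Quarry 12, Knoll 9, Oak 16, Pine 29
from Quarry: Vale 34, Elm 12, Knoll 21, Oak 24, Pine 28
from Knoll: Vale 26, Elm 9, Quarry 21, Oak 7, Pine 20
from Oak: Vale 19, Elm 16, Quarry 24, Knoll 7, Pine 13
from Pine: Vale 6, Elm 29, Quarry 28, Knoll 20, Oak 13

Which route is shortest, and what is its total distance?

126 miles — Option B is the shortest.

Option A: 26 + 7 + 16 + 29 + 28 + 34 = 140
Option B: 34 + 28 + 13 + 16 + 9 + 26 = 126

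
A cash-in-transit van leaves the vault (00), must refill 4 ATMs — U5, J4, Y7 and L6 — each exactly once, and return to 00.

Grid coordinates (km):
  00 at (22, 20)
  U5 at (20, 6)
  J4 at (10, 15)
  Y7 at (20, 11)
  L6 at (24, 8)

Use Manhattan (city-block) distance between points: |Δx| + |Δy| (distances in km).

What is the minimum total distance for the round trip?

With 4 stops there are 4!/2 = 12 distinct round trips (a route and its reverse cost the same).
00 → U5 → J4 → Y7 → L6 → 00: 16+19+14+7+14 = 70
00 → U5 → J4 → L6 → Y7 → 00: 16+19+21+7+11 = 74
00 → U5 → Y7 → J4 → L6 → 00: 16+5+14+21+14 = 70
00 → U5 → Y7 → L6 → J4 → 00: 16+5+7+21+17 = 66
00 → U5 → L6 → J4 → Y7 → 00: 16+6+21+14+11 = 68
00 → U5 → L6 → Y7 → J4 → 00: 16+6+7+14+17 = 60
00 → J4 → U5 → Y7 → L6 → 00: 17+19+5+7+14 = 62
00 → J4 → U5 → L6 → Y7 → 00: 17+19+6+7+11 = 60
00 → J4 → Y7 → U5 → L6 → 00: 17+14+5+6+14 = 56
00 → J4 → L6 → U5 → Y7 → 00: 17+21+6+5+11 = 60
00 → Y7 → U5 → J4 → L6 → 00: 11+5+19+21+14 = 70
00 → Y7 → J4 → U5 → L6 → 00: 11+14+19+6+14 = 64
The minimum is 56.
One optimal route: 00 → J4 → Y7 → U5 → L6 → 00 (or its reverse).

Minimum total distance: 56 km.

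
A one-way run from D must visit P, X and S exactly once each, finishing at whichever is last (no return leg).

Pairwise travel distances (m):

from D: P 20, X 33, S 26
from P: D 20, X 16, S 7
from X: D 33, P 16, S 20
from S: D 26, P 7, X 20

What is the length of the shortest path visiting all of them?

Shortest open route: 47 m.

There are 3! = 6 possible orderings.
D→P→X→S: 20+16+20 = 56
D→P→S→X: 20+7+20 = 47
D→X→P→S: 33+16+7 = 56
D→X→S→P: 33+20+7 = 60
D→S→P→X: 26+7+16 = 49
D→S→X→P: 26+20+16 = 62
The minimum is 47.
One shortest path: D → P → S → X.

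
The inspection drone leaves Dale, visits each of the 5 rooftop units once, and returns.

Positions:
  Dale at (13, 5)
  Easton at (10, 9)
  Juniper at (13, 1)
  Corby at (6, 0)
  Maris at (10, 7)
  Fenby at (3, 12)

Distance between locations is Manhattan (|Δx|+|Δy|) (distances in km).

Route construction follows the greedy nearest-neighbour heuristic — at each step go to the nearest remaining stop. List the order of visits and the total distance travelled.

52 km along Dale → Juniper → Corby → Maris → Easton → Fenby → Dale.

Dale → [Juniper:4 / Maris:5 / Easton:7 / Corby:12 / Fenby:17] → Juniper (4)
Juniper → [Corby:8 / Maris:9 / Easton:11 / Fenby:21] → Corby (8)
Corby → [Maris:11 / Easton:13 / Fenby:15] → Maris (11)
Maris → [Easton:2 / Fenby:12] → Easton (2)
Easton → [Fenby:10] → Fenby (10)
Return Fenby→Dale: 17.
Total = 4 + 8 + 11 + 2 + 10 + 17 = 52.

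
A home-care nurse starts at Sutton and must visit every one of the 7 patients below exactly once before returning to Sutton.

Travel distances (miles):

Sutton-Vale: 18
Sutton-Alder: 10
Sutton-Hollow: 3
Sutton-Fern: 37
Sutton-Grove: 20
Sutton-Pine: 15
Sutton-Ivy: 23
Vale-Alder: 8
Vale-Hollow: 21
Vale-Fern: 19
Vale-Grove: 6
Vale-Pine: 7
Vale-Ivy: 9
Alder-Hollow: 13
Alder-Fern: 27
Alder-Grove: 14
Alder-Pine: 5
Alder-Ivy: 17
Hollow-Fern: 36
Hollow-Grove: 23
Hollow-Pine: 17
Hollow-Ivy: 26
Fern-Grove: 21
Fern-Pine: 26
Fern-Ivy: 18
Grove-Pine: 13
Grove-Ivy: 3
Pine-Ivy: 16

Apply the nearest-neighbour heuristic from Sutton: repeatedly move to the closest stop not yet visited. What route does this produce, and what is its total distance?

Total distance 92 miles via the nearest-neighbour route Sutton → Hollow → Alder → Pine → Vale → Grove → Ivy → Fern → Sutton.

Sutton → [Hollow:3 / Alder:10 / Pine:15 / Vale:18 / Grove:20 / Ivy:23 / Fern:37] → Hollow (3)
Hollow → [Alder:13 / Pine:17 / Vale:21 / Grove:23 / Ivy:26 / Fern:36] → Alder (13)
Alder → [Pine:5 / Vale:8 / Grove:14 / Ivy:17 / Fern:27] → Pine (5)
Pine → [Vale:7 / Grove:13 / Ivy:16 / Fern:26] → Vale (7)
Vale → [Grove:6 / Ivy:9 / Fern:19] → Grove (6)
Grove → [Ivy:3 / Fern:21] → Ivy (3)
Ivy → [Fern:18] → Fern (18)
Return Fern→Sutton: 37.
Total = 3 + 13 + 5 + 7 + 6 + 3 + 18 + 37 = 92.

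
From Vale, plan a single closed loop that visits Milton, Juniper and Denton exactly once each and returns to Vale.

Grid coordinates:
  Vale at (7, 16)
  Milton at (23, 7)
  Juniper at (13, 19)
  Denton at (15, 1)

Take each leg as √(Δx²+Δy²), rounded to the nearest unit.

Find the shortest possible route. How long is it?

There are 3 distinct closed tours to check (reversals are equivalent).
Vale → Milton → Juniper → Denton → Vale: 18+16+18+17 = 69
Vale → Milton → Denton → Juniper → Vale: 18+10+18+7 = 53
Vale → Juniper → Milton → Denton → Vale: 7+16+10+17 = 50
The minimum is 50.
One optimal route: Vale → Juniper → Milton → Denton → Vale (or its reverse).

Minimum total distance: 50.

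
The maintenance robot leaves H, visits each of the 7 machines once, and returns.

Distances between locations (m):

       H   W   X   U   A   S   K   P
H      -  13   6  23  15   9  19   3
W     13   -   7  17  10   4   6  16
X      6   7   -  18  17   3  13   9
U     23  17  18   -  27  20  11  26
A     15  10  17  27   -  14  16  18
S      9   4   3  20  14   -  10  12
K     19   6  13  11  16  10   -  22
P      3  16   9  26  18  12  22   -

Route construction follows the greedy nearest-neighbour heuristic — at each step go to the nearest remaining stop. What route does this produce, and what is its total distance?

Total distance 78 m via the nearest-neighbour route H → P → X → S → W → K → U → A → H.

H → [P:3 / X:6 / S:9 / W:13 / A:15 / K:19 / U:23] → P (3)
P → [X:9 / S:12 / W:16 / A:18 / K:22 / U:26] → X (9)
X → [S:3 / W:7 / K:13 / A:17 / U:18] → S (3)
S → [W:4 / K:10 / A:14 / U:20] → W (4)
W → [K:6 / A:10 / U:17] → K (6)
K → [U:11 / A:16] → U (11)
U → [A:27] → A (27)
Return A→H: 15.
Total = 3 + 9 + 3 + 4 + 6 + 11 + 27 + 15 = 78.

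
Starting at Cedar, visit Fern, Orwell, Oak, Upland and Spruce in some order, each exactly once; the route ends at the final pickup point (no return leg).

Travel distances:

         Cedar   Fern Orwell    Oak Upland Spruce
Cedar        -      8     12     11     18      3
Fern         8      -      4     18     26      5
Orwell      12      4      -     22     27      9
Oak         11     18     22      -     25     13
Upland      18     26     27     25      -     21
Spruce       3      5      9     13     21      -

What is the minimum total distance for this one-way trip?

Minimum one-way distance = 59.

There are 5! = 120 possible orderings.
Cedar → Fern → Orwell → Oak → Upland → Spruce: 8+4+22+25+21 = 80
Cedar → Fern → Orwell → Oak → Spruce → Upland: 8+4+22+13+21 = 68
Cedar → Fern → Orwell → Upland → Oak → Spruce: 8+4+27+25+13 = 77
Cedar → Fern → Orwell → Upland → Spruce → Oak: 8+4+27+21+13 = 73
Cedar → Fern → Orwell → Spruce → Oak → Upland: 8+4+9+13+25 = 59
Cedar → Fern → Orwell → Spruce → Upland → Oak: 8+4+9+21+25 = 67
Cedar → Fern → Oak → Orwell → Upland → Spruce: 8+18+22+27+21 = 96
Cedar → Fern → Oak → Orwell → Spruce → Upland: 8+18+22+9+21 = 78
Cedar → Fern → Oak → Upland → Orwell → Spruce: 8+18+25+27+9 = 87
Cedar → Fern → Oak → Upland → Spruce → Orwell: 8+18+25+21+9 = 81
Cedar → Fern → Oak → Spruce → Orwell → Upland: 8+18+13+9+27 = 75
Cedar → Fern → Oak → Spruce → Upland → Orwell: 8+18+13+21+27 = 87
Cedar → Fern → Upland → Orwell → Oak → Spruce: 8+26+27+22+13 = 96
Cedar → Fern → Upland → Orwell → Spruce → Oak: 8+26+27+9+13 = 83
… (106 more)
The minimum is 59.
One shortest path: Cedar → Fern → Orwell → Spruce → Oak → Upland.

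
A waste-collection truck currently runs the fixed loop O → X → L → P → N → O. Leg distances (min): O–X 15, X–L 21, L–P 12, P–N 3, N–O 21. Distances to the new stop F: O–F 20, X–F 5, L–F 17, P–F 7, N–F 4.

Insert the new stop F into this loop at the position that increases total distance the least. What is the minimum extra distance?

+1 min — insert F between X and L.

Insertion cost between consecutive stops i–j is d(i,F) + d(F,j) − d(i,j):
  between O and X: 20 + 5 − 15 = 10
  between X and L: 5 + 17 − 21 = 1
  between L and P: 17 + 7 − 12 = 12
  between P and N: 7 + 4 − 3 = 8
  between N and O: 4 + 20 − 21 = 3
Cheapest insertion is between X and L, adding 1.
New total = 72 + 1 = 73.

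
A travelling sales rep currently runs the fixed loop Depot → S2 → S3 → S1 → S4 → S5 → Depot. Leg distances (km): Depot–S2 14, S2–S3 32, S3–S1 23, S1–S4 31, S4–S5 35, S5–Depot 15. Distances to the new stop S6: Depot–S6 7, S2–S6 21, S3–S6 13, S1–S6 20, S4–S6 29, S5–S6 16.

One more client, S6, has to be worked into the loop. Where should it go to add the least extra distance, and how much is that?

Adding 2 km by placing S6 on the S2–S3 leg.

Insertion cost between consecutive stops i–j is d(i,S6) + d(S6,j) − d(i,j):
  between Depot and S2: 7 + 21 − 14 = 14
  between S2 and S3: 21 + 13 − 32 = 2
  between S3 and S1: 13 + 20 − 23 = 10
  between S1 and S4: 20 + 29 − 31 = 18
  between S4 and S5: 29 + 16 − 35 = 10
  between S5 and Depot: 16 + 7 − 15 = 8
Cheapest insertion is between S2 and S3, adding 2.
New total = 150 + 2 = 152.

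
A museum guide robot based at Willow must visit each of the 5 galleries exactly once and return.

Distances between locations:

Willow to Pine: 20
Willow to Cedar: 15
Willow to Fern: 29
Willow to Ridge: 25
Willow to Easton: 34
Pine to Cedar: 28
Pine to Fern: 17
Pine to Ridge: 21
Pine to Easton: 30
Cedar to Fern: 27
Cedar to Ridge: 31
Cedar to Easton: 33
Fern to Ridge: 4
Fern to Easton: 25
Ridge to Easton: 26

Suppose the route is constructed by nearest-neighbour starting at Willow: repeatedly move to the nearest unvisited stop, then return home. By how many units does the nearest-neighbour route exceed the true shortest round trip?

From Willow: Cedar=15, Pine=20, Ridge=25, Fern=29, Easton=34 → choose Cedar (15).
From Cedar: Fern=27, Pine=28, Ridge=31, Easton=33 → choose Fern (27).
From Fern: Ridge=4, Pine=17, Easton=25 → choose Ridge (4).
From Ridge: Pine=21, Easton=26 → choose Pine (21).
From Pine: Easton=30 → choose Easton (30).
NN route Willow → Cedar → Fern → Ridge → Pine → Easton → Willow costs 131.
Optimal: Willow → Pine → Fern → Ridge → Easton → Cedar → Willow costs 115 (by enumerating all 60 distinct tours).
Excess = 131 − 115 = 16.

Excess over optimum: 16.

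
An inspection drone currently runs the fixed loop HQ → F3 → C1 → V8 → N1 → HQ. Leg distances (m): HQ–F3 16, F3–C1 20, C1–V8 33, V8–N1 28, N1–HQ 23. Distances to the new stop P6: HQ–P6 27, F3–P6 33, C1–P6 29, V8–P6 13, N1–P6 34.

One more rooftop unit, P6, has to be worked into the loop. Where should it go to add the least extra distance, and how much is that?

Adding 9 m by placing P6 on the C1–V8 leg.

Insertion cost between consecutive stops i–j is d(i,P6) + d(P6,j) − d(i,j):
  between HQ and F3: 27 + 33 − 16 = 44
  between F3 and C1: 33 + 29 − 20 = 42
  between C1 and V8: 29 + 13 − 33 = 9
  between V8 and N1: 13 + 34 − 28 = 19
  between N1 and HQ: 34 + 27 − 23 = 38
Cheapest insertion is between C1 and V8, adding 9.
New total = 120 + 9 = 129.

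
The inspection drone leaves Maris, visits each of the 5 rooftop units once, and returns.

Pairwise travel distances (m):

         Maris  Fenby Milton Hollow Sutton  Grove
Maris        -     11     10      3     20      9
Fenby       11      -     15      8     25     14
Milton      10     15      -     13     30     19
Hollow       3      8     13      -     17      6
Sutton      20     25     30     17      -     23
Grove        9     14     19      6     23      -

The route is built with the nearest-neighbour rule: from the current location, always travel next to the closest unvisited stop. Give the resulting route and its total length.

At Maris the remaining stops are Hollow 3, Grove 9, Milton 10, Fenby 11, Sutton 20; go to Hollow.
At Hollow the remaining stops are Grove 6, Fenby 8, Milton 13, Sutton 17; go to Grove.
At Grove the remaining stops are Fenby 14, Milton 19, Sutton 23; go to Fenby.
At Fenby the remaining stops are Milton 15, Sutton 25; go to Milton.
At Milton the remaining stops are Sutton 30; go to Sutton.
Return Sutton→Maris: 20.
Total = 3 + 6 + 14 + 15 + 30 + 20 = 88.

88 m along Maris → Hollow → Grove → Fenby → Milton → Sutton → Maris.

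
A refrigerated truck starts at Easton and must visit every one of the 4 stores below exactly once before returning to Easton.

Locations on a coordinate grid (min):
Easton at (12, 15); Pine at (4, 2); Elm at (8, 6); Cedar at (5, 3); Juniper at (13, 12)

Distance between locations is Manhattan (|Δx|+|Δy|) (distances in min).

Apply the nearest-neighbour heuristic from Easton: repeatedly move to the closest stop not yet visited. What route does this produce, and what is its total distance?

Nearest-neighbour total = 44 min; route Easton → Juniper → Elm → Cedar → Pine → Easton.

Easton → [Juniper:4 / Elm:13 / Cedar:19 / Pine:21] → Juniper (4)
Juniper → [Elm:11 / Cedar:17 / Pine:19] → Elm (11)
Elm → [Cedar:6 / Pine:8] → Cedar (6)
Cedar → [Pine:2] → Pine (2)
Return Pine→Easton: 21.
Total = 4 + 11 + 6 + 2 + 21 = 44.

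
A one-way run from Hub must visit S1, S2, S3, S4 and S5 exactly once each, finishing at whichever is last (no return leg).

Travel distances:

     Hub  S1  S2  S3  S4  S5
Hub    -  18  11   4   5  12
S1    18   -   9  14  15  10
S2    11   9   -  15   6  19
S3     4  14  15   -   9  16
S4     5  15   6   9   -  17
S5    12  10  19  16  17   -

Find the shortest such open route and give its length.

38 — the minimum one-way total.

There are 5! = 120 possible orderings.
Hub→S1→S2→S3→S4→S5: 18+9+15+9+17 = 68
Hub→S1→S2→S3→S5→S4: 18+9+15+16+17 = 75
Hub→S1→S2→S4→S3→S5: 18+9+6+9+16 = 58
Hub→S1→S2→S4→S5→S3: 18+9+6+17+16 = 66
Hub→S1→S2→S5→S3→S4: 18+9+19+16+9 = 71
Hub→S1→S2→S5→S4→S3: 18+9+19+17+9 = 72
Hub→S1→S3→S2→S4→S5: 18+14+15+6+17 = 70
Hub→S1→S3→S2→S5→S4: 18+14+15+19+17 = 83
Hub→S1→S3→S4→S2→S5: 18+14+9+6+19 = 66
Hub→S1→S3→S4→S5→S2: 18+14+9+17+19 = 77
Hub→S1→S3→S5→S2→S4: 18+14+16+19+6 = 73
Hub→S1→S3→S5→S4→S2: 18+14+16+17+6 = 71
Hub→S1→S4→S2→S3→S5: 18+15+6+15+16 = 70
Hub→S1→S4→S2→S5→S3: 18+15+6+19+16 = 74
… (106 more)
Hub→S3→S4→S2→S1→S5: 4+9+6+9+10 = 38  ← best
The minimum is 38.
One shortest path: Hub → S3 → S4 → S2 → S1 → S5.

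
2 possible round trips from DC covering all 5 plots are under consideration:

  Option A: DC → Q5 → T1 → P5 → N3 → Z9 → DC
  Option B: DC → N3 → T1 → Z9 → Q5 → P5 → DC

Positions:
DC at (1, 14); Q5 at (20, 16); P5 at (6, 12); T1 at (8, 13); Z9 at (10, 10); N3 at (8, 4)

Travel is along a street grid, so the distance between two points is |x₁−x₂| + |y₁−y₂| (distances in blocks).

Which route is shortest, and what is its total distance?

Option A: 21 + 15 + 3 + 10 + 8 + 13 = 70
Option B: 17 + 9 + 5 + 16 + 18 + 7 = 72

70 blocks — Option A is the shortest.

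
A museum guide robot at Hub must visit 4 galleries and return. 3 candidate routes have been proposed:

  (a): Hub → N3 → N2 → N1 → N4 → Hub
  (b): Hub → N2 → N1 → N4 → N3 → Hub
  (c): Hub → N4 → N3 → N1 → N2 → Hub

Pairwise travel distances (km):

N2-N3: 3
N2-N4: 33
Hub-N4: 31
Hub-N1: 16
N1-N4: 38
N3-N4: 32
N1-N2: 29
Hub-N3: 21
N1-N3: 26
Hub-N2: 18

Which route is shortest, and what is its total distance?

Shortest is (a), total 122 km.

(a): 21 + 3 + 29 + 38 + 31 = 122
(b): 18 + 29 + 38 + 32 + 21 = 138
(c): 31 + 32 + 26 + 29 + 18 = 136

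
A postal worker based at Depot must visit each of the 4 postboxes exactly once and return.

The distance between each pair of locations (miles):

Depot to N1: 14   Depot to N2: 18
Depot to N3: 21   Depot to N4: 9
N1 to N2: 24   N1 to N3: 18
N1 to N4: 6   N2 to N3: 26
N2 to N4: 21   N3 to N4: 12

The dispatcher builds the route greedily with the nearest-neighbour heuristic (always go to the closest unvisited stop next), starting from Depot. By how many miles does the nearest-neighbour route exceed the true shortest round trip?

1 miles longer than the optimal tour.

Depot: N4=9, N1=14, N2=18, N3=21 ⇒ N4
N4: N1=6, N3=12, N2=21 ⇒ N1
N1: N3=18, N2=24 ⇒ N3
N3: N2=26 ⇒ N2
NN route Depot → N4 → N1 → N3 → N2 → Depot costs 77.
Optimal: Depot → N1 → N4 → N3 → N2 → Depot costs 76 (by enumerating all 12 distinct tours).
Excess = 77 − 76 = 1.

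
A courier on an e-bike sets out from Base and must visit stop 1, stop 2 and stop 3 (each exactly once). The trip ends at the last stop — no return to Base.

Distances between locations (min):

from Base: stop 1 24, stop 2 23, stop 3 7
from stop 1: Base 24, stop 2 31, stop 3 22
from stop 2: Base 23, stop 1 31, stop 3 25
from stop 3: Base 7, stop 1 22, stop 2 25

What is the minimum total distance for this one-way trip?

60 min — the minimum one-way total.

There are 3! = 6 possible orderings.
Base - stop 1 - stop 2 - stop 3: 24+31+25 = 80
Base - stop 1 - stop 3 - stop 2: 24+22+25 = 71
Base - stop 2 - stop 1 - stop 3: 23+31+22 = 76
Base - stop 2 - stop 3 - stop 1: 23+25+22 = 70
Base - stop 3 - stop 1 - stop 2: 7+22+31 = 60
Base - stop 3 - stop 2 - stop 1: 7+25+31 = 63
The minimum is 60.
One shortest path: Base → stop 3 → stop 1 → stop 2.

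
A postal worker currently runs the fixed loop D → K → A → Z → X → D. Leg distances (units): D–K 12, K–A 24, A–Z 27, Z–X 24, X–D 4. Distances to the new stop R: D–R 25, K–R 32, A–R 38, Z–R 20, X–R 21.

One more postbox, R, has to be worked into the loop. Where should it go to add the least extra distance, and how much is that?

Insertion cost between consecutive stops i–j is d(i,R) + d(R,j) − d(i,j):
  between D and K: 25 + 32 − 12 = 45
  between K and A: 32 + 38 − 24 = 46
  between A and Z: 38 + 20 − 27 = 31
  between Z and X: 20 + 21 − 24 = 17
  between X and D: 21 + 25 − 4 = 42
Cheapest insertion is between Z and X, adding 17.
New total = 91 + 17 = 108.

+17 — insert R between Z and X.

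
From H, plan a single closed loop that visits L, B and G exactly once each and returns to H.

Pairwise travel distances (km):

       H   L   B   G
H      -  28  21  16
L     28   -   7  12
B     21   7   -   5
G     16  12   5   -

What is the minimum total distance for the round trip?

There are 3 distinct closed tours to check (reversals are equivalent).
H → L → B → G → H: 28+7+5+16 = 56
H → L → G → B → H: 28+12+5+21 = 66
H → B → L → G → H: 21+7+12+16 = 56
The minimum is 56.
One optimal route: H → L → B → G → H (or its reverse).

56 km — the shortest possible round trip.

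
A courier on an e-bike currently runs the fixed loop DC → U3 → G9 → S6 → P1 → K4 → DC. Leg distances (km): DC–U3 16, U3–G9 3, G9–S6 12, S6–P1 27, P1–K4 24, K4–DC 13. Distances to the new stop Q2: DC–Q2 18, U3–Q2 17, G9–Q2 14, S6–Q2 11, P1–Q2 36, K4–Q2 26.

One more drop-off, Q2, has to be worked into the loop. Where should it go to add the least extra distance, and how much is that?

Insertion cost between consecutive stops i–j is d(i,Q2) + d(Q2,j) − d(i,j):
  between DC and U3: 18 + 17 − 16 = 19
  between U3 and G9: 17 + 14 − 3 = 28
  between G9 and S6: 14 + 11 − 12 = 13
  between S6 and P1: 11 + 36 − 27 = 20
  between P1 and K4: 36 + 26 − 24 = 38
  between K4 and DC: 26 + 18 − 13 = 31
Cheapest insertion is between G9 and S6, adding 13.
New total = 95 + 13 = 108.

Adding 13 km by placing Q2 on the G9–S6 leg.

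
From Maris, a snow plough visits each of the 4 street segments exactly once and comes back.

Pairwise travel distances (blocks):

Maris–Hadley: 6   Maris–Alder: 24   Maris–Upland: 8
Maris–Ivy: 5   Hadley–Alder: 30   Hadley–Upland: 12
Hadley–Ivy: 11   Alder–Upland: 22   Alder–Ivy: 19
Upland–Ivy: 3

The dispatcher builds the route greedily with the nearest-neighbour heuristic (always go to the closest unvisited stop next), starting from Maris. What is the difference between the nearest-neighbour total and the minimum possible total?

Excess over optimum: 10 blocks.

From Maris: Ivy=5, Hadley=6, Upland=8, Alder=24 → choose Ivy (5).
From Ivy: Upland=3, Hadley=11, Alder=19 → choose Upland (3).
From Upland: Hadley=12, Alder=22 → choose Hadley (12).
From Hadley: Alder=30 → choose Alder (30).
NN route Maris → Ivy → Upland → Hadley → Alder → Maris costs 74.
Optimal: Maris → Hadley → Upland → Alder → Ivy → Maris costs 64 (by enumerating all 12 distinct tours).
Excess = 74 − 64 = 10.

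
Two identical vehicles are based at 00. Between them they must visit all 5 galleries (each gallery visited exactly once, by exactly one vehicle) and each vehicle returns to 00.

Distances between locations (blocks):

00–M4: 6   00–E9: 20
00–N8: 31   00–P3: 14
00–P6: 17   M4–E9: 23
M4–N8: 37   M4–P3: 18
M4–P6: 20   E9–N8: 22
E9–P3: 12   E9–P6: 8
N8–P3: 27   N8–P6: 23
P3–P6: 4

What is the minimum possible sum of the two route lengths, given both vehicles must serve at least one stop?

91 blocks — the smallest possible combined total.

Check every non-empty split of the stops between the two vehicles; for each half take its own optimal tour:
  {M4} + {E9, N8, P3, P6}: 12 + 79 = 91
  {E9} + {M4, N8, P3, P6}: 40 + 82 = 122
  {M4, E9} + {N8, P3, P6}: 49 + 72 = 121
  {N8} + {M4, E9, P3, P6}: 62 + 55 = 117
  {M4, N8} + {E9, P3, P6}: 74 + 46 = 120
  {E9, N8} + {M4, P3, P6}: 73 + 44 = 117
  … (15 splits in total)
Best: vehicle 1 00 → M4 → 00 = 12; vehicle 2 00 → N8 → E9 → P6 → P3 → 00 = 79; combined 91.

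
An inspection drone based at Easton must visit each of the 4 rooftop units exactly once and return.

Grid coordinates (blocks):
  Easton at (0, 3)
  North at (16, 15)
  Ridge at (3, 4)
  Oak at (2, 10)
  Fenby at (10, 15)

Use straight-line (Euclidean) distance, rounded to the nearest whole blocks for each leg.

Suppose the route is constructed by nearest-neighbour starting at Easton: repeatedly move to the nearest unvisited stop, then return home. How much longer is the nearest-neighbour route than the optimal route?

Easton: Ridge=3, Oak=7, Fenby=16, North=20 ⇒ Ridge
Ridge: Oak=6, Fenby=13, North=17 ⇒ Oak
Oak: Fenby=9, North=15 ⇒ Fenby
Fenby: North=6 ⇒ North
NN route Easton → Ridge → Oak → Fenby → North → Easton costs 44.
Optimal: Easton → Ridge → North → Fenby → Oak → Easton costs 42 (by enumerating all 12 distinct tours).
Excess = 44 − 42 = 2.

2 blocks longer than the optimal tour.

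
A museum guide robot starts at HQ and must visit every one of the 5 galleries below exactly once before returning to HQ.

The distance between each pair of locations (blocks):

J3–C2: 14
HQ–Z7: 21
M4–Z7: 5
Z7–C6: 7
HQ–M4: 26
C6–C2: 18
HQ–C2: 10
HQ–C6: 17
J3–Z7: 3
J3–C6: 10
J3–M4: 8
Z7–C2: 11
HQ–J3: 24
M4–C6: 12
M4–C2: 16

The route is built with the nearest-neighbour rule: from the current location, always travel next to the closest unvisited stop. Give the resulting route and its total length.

61 blocks along HQ → C2 → Z7 → J3 → M4 → C6 → HQ.

From HQ: distances to unvisited — C2=10, C6=17, Z7=21, J3=24, M4=26. Nearest is C2 (10).
From C2: distances to unvisited — Z7=11, J3=14, M4=16, C6=18. Nearest is Z7 (11).
From Z7: distances to unvisited — J3=3, M4=5, C6=7. Nearest is J3 (3).
From J3: distances to unvisited — M4=8, C6=10. Nearest is M4 (8).
From M4: distances to unvisited — C6=12. Nearest is C6 (12).
Return C6→HQ: 17.
Total = 10 + 11 + 3 + 8 + 12 + 17 = 61.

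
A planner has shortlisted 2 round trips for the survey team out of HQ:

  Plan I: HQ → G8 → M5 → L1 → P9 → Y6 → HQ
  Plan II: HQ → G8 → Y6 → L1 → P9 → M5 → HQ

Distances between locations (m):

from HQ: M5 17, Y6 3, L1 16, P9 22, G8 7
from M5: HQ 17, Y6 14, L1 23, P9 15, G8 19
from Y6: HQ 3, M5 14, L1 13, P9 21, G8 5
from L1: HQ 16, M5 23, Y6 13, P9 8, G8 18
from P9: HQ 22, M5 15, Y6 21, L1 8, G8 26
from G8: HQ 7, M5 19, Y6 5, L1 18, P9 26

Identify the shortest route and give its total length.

Plan I: 7 + 19 + 23 + 8 + 21 + 3 = 81
Plan II: 7 + 5 + 13 + 8 + 15 + 17 = 65

Shortest is Plan II, total 65 m.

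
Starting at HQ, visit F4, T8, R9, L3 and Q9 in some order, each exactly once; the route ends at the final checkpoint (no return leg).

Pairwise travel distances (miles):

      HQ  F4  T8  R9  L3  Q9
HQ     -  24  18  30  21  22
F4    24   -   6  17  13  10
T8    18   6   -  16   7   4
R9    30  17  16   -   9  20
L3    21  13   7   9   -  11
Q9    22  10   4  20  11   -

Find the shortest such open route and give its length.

There are 5! = 120 possible orderings.
HQ→F4→T8→R9→L3→Q9: 24+6+16+9+11 = 66
HQ→F4→T8→R9→Q9→L3: 24+6+16+20+11 = 77
HQ→F4→T8→L3→R9→Q9: 24+6+7+9+20 = 66
HQ→F4→T8→L3→Q9→R9: 24+6+7+11+20 = 68
HQ→F4→T8→Q9→R9→L3: 24+6+4+20+9 = 63
HQ→F4→T8→Q9→L3→R9: 24+6+4+11+9 = 54
HQ→F4→R9→T8→L3→Q9: 24+17+16+7+11 = 75
HQ→F4→R9→T8→Q9→L3: 24+17+16+4+11 = 72
HQ→F4→R9→L3→T8→Q9: 24+17+9+7+4 = 61
HQ→F4→R9→L3→Q9→T8: 24+17+9+11+4 = 65
HQ→F4→R9→Q9→T8→L3: 24+17+20+4+7 = 72
HQ→F4→R9→Q9→L3→T8: 24+17+20+11+7 = 79
HQ→F4→L3→T8→R9→Q9: 24+13+7+16+20 = 80
HQ→F4→L3→T8→Q9→R9: 24+13+7+4+20 = 68
… (106 more)
The minimum is 54.
One shortest path: HQ → F4 → T8 → Q9 → L3 → R9.

54 miles — the minimum one-way total.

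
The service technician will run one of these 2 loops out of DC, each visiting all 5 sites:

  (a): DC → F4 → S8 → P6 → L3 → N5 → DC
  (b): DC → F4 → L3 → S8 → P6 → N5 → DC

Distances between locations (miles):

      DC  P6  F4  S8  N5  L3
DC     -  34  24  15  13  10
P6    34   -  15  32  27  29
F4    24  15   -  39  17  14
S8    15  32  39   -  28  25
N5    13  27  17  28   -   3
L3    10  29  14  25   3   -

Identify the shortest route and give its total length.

(a): 24 + 39 + 32 + 29 + 3 + 13 = 140
(b): 24 + 14 + 25 + 32 + 27 + 13 = 135

135 miles — (b) is the shortest.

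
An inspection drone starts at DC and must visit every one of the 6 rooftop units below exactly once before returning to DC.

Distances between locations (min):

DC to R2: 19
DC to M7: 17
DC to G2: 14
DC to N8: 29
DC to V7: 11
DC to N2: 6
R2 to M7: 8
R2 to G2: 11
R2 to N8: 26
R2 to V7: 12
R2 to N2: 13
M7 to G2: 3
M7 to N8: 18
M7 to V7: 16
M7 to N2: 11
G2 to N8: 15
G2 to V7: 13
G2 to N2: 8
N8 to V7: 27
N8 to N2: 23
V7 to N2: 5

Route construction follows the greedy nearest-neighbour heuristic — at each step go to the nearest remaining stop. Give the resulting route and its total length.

78 min along DC → N2 → V7 → R2 → M7 → G2 → N8 → DC.

From DC: distances to unvisited — N2=6, V7=11, G2=14, M7=17, R2=19, N8=29. Nearest is N2 (6).
From N2: distances to unvisited — V7=5, G2=8, M7=11, R2=13, N8=23. Nearest is V7 (5).
From V7: distances to unvisited — R2=12, G2=13, M7=16, N8=27. Nearest is R2 (12).
From R2: distances to unvisited — M7=8, G2=11, N8=26. Nearest is M7 (8).
From M7: distances to unvisited — G2=3, N8=18. Nearest is G2 (3).
From G2: distances to unvisited — N8=15. Nearest is N8 (15).
Return N8→DC: 29.
Total = 6 + 5 + 12 + 8 + 3 + 15 + 29 = 78.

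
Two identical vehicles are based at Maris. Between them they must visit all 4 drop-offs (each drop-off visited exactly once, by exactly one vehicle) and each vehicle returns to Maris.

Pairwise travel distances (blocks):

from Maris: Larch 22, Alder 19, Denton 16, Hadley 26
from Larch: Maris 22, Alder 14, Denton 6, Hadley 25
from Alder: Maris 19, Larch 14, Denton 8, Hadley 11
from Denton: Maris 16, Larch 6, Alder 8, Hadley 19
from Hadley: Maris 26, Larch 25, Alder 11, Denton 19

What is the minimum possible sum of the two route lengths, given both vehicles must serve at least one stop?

100 blocks — the smallest possible combined total.

There are 2^3 − 1 = 7 ways to divide the 4 stops into two non-empty groups. For each, the best each vehicle can do is its own shortest tour through its group:
  {Larch} + {Alder, Denton, Hadley}: 44 + 61 = 105
  {Alder} + {Larch, Denton, Hadley}: 38 + 73 = 111
  {Larch, Alder} + {Denton, Hadley}: 55 + 61 = 116
  {Denton} + {Larch, Alder, Hadley}: 32 + 73 = 105
  {Larch, Denton} + {Alder, Hadley}: 44 + 56 = 100
  {Alder, Denton} + {Larch, Hadley}: 43 + 73 = 116
  … (7 splits in total)
Best: vehicle 1 Maris → Larch → Denton → Maris = 44; vehicle 2 Maris → Alder → Hadley → Maris = 56; combined 100.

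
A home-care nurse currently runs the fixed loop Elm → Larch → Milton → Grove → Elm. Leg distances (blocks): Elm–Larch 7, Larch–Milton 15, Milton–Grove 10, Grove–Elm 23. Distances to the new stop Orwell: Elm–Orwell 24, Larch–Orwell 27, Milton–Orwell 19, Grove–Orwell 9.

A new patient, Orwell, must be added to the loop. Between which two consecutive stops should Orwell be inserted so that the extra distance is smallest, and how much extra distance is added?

+10 blocks — insert Orwell between Grove and Elm.

Insertion cost between consecutive stops i–j is d(i,Orwell) + d(Orwell,j) − d(i,j):
  between Elm and Larch: 24 + 27 − 7 = 44
  between Larch and Milton: 27 + 19 − 15 = 31
  between Milton and Grove: 19 + 9 − 10 = 18
  between Grove and Elm: 9 + 24 − 23 = 10
Cheapest insertion is between Grove and Elm, adding 10.
New total = 55 + 10 = 65.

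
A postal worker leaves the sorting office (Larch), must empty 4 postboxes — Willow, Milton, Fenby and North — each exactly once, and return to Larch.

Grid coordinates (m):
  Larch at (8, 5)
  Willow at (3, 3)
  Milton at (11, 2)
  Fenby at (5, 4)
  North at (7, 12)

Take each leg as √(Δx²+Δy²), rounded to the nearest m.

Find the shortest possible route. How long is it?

There are 12 distinct closed tours to check (reversals are equivalent).
Larch→Willow→Milton→Fenby→North→Larch: 5+8+6+8+7 = 34
Larch→Willow→Milton→North→Fenby→Larch: 5+8+11+8+3 = 35
Larch→Willow→Fenby→Milton→North→Larch: 5+2+6+11+7 = 31
Larch→Willow→Fenby→North→Milton→Larch: 5+2+8+11+4 = 30
Larch→Willow→North→Milton→Fenby→Larch: 5+10+11+6+3 = 35
Larch→Willow→North→Fenby→Milton→Larch: 5+10+8+6+4 = 33
Larch→Milton→Willow→Fenby→North→Larch: 4+8+2+8+7 = 29
Larch→Milton→Willow→North→Fenby→Larch: 4+8+10+8+3 = 33
Larch→Milton→Fenby→Willow→North→Larch: 4+6+2+10+7 = 29
Larch→Milton→North→Willow→Fenby→Larch: 4+11+10+2+3 = 30
Larch→Fenby→Willow→Milton→North→Larch: 3+2+8+11+7 = 31
Larch→Fenby→Milton→Willow→North→Larch: 3+6+8+10+7 = 34
The minimum is 29.
One optimal route: Larch → Milton → Willow → Fenby → North → Larch (or its reverse).

29 m — the shortest possible round trip.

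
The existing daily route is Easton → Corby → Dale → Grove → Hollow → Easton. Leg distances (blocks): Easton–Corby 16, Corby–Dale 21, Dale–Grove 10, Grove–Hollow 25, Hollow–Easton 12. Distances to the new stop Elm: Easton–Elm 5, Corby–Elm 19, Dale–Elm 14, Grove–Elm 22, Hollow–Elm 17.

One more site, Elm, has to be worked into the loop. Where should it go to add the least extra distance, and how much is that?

Insertion cost between consecutive stops i–j is d(i,Elm) + d(Elm,j) − d(i,j):
  between Easton and Corby: 5 + 19 − 16 = 8
  between Corby and Dale: 19 + 14 − 21 = 12
  between Dale and Grove: 14 + 22 − 10 = 26
  between Grove and Hollow: 22 + 17 − 25 = 14
  between Hollow and Easton: 17 + 5 − 12 = 10
Cheapest insertion is between Easton and Corby, adding 8.
New total = 84 + 8 = 92.

Minimum extra distance: 8 blocks, inserting Elm between Easton and Corby.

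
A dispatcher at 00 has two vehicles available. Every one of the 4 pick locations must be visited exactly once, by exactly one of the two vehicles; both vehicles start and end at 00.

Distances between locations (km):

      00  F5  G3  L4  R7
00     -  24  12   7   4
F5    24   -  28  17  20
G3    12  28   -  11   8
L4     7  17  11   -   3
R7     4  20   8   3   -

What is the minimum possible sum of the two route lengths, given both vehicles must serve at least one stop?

Minimum combined distance: 72 km.

There are 2^3 − 1 = 7 ways to divide the 4 stops into two non-empty groups. For each, the best each vehicle can do is its own shortest tour through its group:
  {F5} + {G3, L4, R7}: 48 + 30 = 78
  {G3} + {F5, L4, R7}: 24 + 48 = 72
  {F5, G3} + {L4, R7}: 64 + 14 = 78
  {L4} + {F5, G3, R7}: 14 + 64 = 78
  {F5, L4} + {G3, R7}: 48 + 24 = 72
  {G3, L4} + {F5, R7}: 30 + 48 = 78
  … (7 splits in total)
Best: vehicle 1 00 → G3 → 00 = 24; vehicle 2 00 → F5 → L4 → R7 → 00 = 48; combined 72.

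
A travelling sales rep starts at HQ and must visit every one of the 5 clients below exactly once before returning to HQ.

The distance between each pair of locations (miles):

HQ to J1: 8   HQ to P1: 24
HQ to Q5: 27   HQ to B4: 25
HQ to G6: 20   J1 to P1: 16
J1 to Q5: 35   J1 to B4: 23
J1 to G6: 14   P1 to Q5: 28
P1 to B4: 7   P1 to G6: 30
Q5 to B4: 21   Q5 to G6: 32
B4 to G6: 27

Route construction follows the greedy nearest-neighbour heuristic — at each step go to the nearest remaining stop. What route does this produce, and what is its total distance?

111 miles along HQ → J1 → G6 → B4 → P1 → Q5 → HQ.

HQ → [J1:8 / G6:20 / P1:24 / B4:25 / Q5:27] → J1 (8)
J1 → [G6:14 / P1:16 / B4:23 / Q5:35] → G6 (14)
G6 → [B4:27 / P1:30 / Q5:32] → B4 (27)
B4 → [P1:7 / Q5:21] → P1 (7)
P1 → [Q5:28] → Q5 (28)
Return Q5→HQ: 27.
Total = 8 + 14 + 27 + 7 + 28 + 27 = 111.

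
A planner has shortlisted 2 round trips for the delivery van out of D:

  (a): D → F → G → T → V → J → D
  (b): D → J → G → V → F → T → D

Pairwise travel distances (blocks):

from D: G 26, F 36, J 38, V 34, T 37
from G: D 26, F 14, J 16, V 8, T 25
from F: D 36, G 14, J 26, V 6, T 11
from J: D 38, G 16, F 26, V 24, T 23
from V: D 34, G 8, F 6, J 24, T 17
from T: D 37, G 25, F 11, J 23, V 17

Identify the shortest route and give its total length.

(a): 36 + 14 + 25 + 17 + 24 + 38 = 154
(b): 38 + 16 + 8 + 6 + 11 + 37 = 116

116 blocks — (b) is the shortest.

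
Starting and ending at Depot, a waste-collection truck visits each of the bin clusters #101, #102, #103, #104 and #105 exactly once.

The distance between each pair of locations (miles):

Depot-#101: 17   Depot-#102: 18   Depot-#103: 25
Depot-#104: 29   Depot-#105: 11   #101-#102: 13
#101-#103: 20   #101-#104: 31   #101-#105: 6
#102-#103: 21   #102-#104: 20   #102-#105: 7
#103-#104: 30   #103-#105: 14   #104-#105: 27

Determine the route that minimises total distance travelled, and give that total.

Shortest round trip = 105 miles.

With 5 stops there are 5!/2 = 60 distinct round trips (a route and its reverse cost the same).
Depot-#101-#102-#103-#104-#105-Depot: 17+13+21+30+27+11 = 119
Depot-#101-#102-#103-#105-#104-Depot: 17+13+21+14+27+29 = 121
Depot-#101-#102-#104-#103-#105-Depot: 17+13+20+30+14+11 = 105
Depot-#101-#102-#104-#105-#103-Depot: 17+13+20+27+14+25 = 116
Depot-#101-#102-#105-#103-#104-Depot: 17+13+7+14+30+29 = 110
Depot-#101-#102-#105-#104-#103-Depot: 17+13+7+27+30+25 = 119
Depot-#101-#103-#102-#104-#105-Depot: 17+20+21+20+27+11 = 116
Depot-#101-#103-#102-#105-#104-Depot: 17+20+21+7+27+29 = 121
Depot-#101-#103-#104-#102-#105-Depot: 17+20+30+20+7+11 = 105
Depot-#101-#103-#104-#105-#102-Depot: 17+20+30+27+7+18 = 119
Depot-#101-#103-#105-#102-#104-Depot: 17+20+14+7+20+29 = 107
Depot-#101-#103-#105-#104-#102-Depot: 17+20+14+27+20+18 = 116
Depot-#101-#104-#102-#103-#105-Depot: 17+31+20+21+14+11 = 114
Depot-#101-#104-#102-#105-#103-Depot: 17+31+20+7+14+25 = 114
… (46 more)
The minimum is 105.
One optimal route: Depot → #101 → #102 → #104 → #103 → #105 → Depot (or its reverse).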